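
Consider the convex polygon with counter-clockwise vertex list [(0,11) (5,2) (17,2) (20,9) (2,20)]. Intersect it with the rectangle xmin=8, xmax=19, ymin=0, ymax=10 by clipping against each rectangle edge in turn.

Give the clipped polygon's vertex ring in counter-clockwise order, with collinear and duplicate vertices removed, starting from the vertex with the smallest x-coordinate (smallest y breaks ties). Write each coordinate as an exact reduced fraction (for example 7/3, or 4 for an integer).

1. After x ≥ 8: [(8,2) (17,2) (20,9) (8,49/3)]
2. After x ≤ 19: [(8,2) (17,2) (19,20/3) (19,173/18) (8,49/3)]
3. After y ≥ 0: [(8,2) (17,2) (19,20/3) (19,173/18) (8,49/3)]
4. After y ≤ 10: [(8,10) (8,2) (17,2) (19,20/3) (19,173/18) (202/11,10)]
5. Canonical ring: [(8,2) (17,2) (19,20/3) (19,173/18) (202/11,10) (8,10)]

Clipped polygon: [(8,2) (17,2) (19,20/3) (19,173/18) (202/11,10) (8,10)]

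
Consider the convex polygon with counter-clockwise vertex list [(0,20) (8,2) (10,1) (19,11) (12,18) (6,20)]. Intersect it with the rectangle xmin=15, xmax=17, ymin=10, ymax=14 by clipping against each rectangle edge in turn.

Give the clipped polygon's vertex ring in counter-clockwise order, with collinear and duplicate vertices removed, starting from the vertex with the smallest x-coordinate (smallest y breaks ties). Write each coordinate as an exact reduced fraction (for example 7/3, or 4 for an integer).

Clipped polygon: [(15,10) (17,10) (17,13) (16,14) (15,14)]

1. After x ≥ 15: [(15,59/9) (19,11) (15,15)]
2. After x ≤ 17: [(15,59/9) (17,79/9) (17,13) (15,15)]
3. After y ≥ 10: [(15,10) (17,10) (17,13) (15,15)]
4. After y ≤ 14: [(15,14) (15,10) (17,10) (17,13) (16,14)]
5. Canonical ring: [(15,10) (17,10) (17,13) (16,14) (15,14)]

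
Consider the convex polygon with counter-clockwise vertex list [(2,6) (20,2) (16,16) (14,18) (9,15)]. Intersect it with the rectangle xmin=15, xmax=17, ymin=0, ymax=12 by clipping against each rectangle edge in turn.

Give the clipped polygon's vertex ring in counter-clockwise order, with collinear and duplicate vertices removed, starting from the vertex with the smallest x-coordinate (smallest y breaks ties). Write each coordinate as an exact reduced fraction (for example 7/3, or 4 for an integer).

Clipped polygon: [(15,28/9) (17,8/3) (17,12) (15,12)]

1. After x ≥ 15: [(15,28/9) (20,2) (16,16) (15,17)]
2. After x ≤ 17: [(15,28/9) (17,8/3) (17,25/2) (16,16) (15,17)]
3. After y ≥ 0: [(15,28/9) (17,8/3) (17,25/2) (16,16) (15,17)]
4. After y ≤ 12: [(15,12) (15,28/9) (17,8/3) (17,12)]
5. Canonical ring: [(15,28/9) (17,8/3) (17,12) (15,12)]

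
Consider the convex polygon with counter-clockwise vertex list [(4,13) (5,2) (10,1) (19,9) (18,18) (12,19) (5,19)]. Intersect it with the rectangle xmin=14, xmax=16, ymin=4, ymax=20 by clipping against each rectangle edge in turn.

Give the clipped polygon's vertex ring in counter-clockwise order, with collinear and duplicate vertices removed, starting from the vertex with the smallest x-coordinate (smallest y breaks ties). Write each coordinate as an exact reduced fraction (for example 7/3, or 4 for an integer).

Clipped polygon: [(14,41/9) (16,19/3) (16,55/3) (14,56/3)]

1. After x ≥ 14: [(14,41/9) (19,9) (18,18) (14,56/3)]
2. After x ≤ 16: [(14,41/9) (16,19/3) (16,55/3) (14,56/3)]
3. After y ≥ 4: [(14,41/9) (16,19/3) (16,55/3) (14,56/3)]
4. After y ≤ 20: [(14,41/9) (16,19/3) (16,55/3) (14,56/3)]
5. Canonical ring: [(14,41/9) (16,19/3) (16,55/3) (14,56/3)]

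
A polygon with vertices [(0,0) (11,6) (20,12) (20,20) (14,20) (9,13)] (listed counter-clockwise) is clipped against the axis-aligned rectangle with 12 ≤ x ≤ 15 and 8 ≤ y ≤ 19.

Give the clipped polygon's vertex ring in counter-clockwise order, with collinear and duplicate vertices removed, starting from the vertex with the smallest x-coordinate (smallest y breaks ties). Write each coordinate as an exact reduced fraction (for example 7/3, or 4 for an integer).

Clipped polygon: [(12,8) (14,8) (15,26/3) (15,19) (93/7,19) (12,86/5)]

1. After x ≥ 12: [(12,20/3) (20,12) (20,20) (14,20) (12,86/5)]
2. After x ≤ 15: [(12,20/3) (15,26/3) (15,20) (14,20) (12,86/5)]
3. After y ≥ 8: [(12,8) (14,8) (15,26/3) (15,20) (14,20) (12,86/5)]
4. After y ≤ 19: [(12,8) (14,8) (15,26/3) (15,19) (93/7,19) (12,86/5)]
5. Canonical ring: [(12,8) (14,8) (15,26/3) (15,19) (93/7,19) (12,86/5)]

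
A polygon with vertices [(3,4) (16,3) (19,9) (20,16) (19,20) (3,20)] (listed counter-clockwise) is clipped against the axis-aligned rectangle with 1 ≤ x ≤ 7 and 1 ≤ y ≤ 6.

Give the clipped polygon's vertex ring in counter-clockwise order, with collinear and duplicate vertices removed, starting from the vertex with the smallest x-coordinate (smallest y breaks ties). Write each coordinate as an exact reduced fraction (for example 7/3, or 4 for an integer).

Clipped polygon: [(3,4) (7,48/13) (7,6) (3,6)]

1. After x ≥ 1: [(3,4) (16,3) (19,9) (20,16) (19,20) (3,20)]
2. After x ≤ 7: [(3,4) (7,48/13) (7,20) (3,20)]
3. After y ≥ 1: [(3,4) (7,48/13) (7,20) (3,20)]
4. After y ≤ 6: [(3,6) (3,4) (7,48/13) (7,6)]
5. Canonical ring: [(3,4) (7,48/13) (7,6) (3,6)]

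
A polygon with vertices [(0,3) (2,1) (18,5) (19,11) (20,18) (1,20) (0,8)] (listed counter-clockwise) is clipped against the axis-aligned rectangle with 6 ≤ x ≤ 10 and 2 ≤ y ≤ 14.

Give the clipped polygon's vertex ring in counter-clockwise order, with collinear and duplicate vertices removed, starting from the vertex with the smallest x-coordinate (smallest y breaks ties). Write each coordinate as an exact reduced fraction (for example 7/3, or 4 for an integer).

Clipped polygon: [(6,2) (10,3) (10,14) (6,14)]

1. After x ≥ 6: [(6,2) (18,5) (19,11) (20,18) (6,370/19)]
2. After x ≤ 10: [(6,2) (10,3) (10,362/19) (6,370/19)]
3. After y ≥ 2: [(6,2) (10,3) (10,362/19) (6,370/19)]
4. After y ≤ 14: [(6,14) (6,2) (10,3) (10,14)]
5. Canonical ring: [(6,2) (10,3) (10,14) (6,14)]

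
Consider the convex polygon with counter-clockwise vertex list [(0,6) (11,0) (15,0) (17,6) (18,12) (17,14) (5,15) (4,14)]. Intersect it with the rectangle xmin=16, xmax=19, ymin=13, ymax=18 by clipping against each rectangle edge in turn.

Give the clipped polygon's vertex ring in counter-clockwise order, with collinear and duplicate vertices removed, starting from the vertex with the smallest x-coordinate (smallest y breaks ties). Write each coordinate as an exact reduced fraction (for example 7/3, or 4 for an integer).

Clipped polygon: [(16,13) (35/2,13) (17,14) (16,169/12)]

1. After x ≥ 16: [(16,3) (17,6) (18,12) (17,14) (16,169/12)]
2. After x ≤ 19: [(16,3) (17,6) (18,12) (17,14) (16,169/12)]
3. After y ≥ 13: [(16,13) (35/2,13) (17,14) (16,169/12)]
4. After y ≤ 18: [(16,13) (35/2,13) (17,14) (16,169/12)]
5. Canonical ring: [(16,13) (35/2,13) (17,14) (16,169/12)]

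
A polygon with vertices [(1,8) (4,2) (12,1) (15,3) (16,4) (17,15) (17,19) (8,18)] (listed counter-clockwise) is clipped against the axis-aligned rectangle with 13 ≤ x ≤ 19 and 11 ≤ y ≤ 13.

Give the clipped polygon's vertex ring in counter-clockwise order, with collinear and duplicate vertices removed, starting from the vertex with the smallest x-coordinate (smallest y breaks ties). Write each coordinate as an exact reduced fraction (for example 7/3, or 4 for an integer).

Clipped polygon: [(13,11) (183/11,11) (185/11,13) (13,13)]

1. After x ≥ 13: [(13,5/3) (15,3) (16,4) (17,15) (17,19) (13,167/9)]
2. After x ≤ 19: [(13,5/3) (15,3) (16,4) (17,15) (17,19) (13,167/9)]
3. After y ≥ 11: [(13,11) (183/11,11) (17,15) (17,19) (13,167/9)]
4. After y ≤ 13: [(13,13) (13,11) (183/11,11) (185/11,13)]
5. Canonical ring: [(13,11) (183/11,11) (185/11,13) (13,13)]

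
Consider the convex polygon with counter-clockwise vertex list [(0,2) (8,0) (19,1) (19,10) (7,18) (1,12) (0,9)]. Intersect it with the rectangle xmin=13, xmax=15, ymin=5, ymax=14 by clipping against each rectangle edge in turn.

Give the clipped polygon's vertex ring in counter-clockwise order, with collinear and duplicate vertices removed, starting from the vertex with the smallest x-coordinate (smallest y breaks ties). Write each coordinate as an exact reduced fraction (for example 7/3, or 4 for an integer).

1. After x ≥ 13: [(13,5/11) (19,1) (19,10) (13,14)]
2. After x ≤ 15: [(13,5/11) (15,7/11) (15,38/3) (13,14)]
3. After y ≥ 5: [(13,5) (15,5) (15,38/3) (13,14)]
4. After y ≤ 14: [(13,5) (15,5) (15,38/3) (13,14)]
5. Canonical ring: [(13,5) (15,5) (15,38/3) (13,14)]

Clipped polygon: [(13,5) (15,5) (15,38/3) (13,14)]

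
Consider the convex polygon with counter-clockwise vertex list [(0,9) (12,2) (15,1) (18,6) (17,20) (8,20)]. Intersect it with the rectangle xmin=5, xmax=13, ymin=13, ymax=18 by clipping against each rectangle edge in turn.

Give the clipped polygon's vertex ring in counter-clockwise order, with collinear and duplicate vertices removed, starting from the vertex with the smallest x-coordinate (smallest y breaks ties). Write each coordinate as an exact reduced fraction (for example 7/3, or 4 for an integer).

Clipped polygon: [(5,13) (13,13) (13,18) (72/11,18) (5,127/8)]

1. After x ≥ 5: [(5,127/8) (5,73/12) (12,2) (15,1) (18,6) (17,20) (8,20)]
2. After x ≤ 13: [(5,127/8) (5,73/12) (12,2) (13,5/3) (13,20) (8,20)]
3. After y ≥ 13: [(5,127/8) (5,13) (13,13) (13,20) (8,20)]
4. After y ≤ 18: [(72/11,18) (5,127/8) (5,13) (13,13) (13,18)]
5. Canonical ring: [(5,13) (13,13) (13,18) (72/11,18) (5,127/8)]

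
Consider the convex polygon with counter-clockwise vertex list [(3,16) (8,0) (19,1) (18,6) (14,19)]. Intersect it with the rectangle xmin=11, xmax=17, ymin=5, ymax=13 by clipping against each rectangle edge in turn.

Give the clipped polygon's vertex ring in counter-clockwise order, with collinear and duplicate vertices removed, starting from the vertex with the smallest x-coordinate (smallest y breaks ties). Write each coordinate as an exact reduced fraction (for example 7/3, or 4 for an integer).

Clipped polygon: [(11,5) (17,5) (17,37/4) (206/13,13) (11,13)]

1. After x ≥ 11: [(11,200/11) (11,3/11) (19,1) (18,6) (14,19)]
2. After x ≤ 17: [(11,200/11) (11,3/11) (17,9/11) (17,37/4) (14,19)]
3. After y ≥ 5: [(11,200/11) (11,5) (17,5) (17,37/4) (14,19)]
4. After y ≤ 13: [(11,13) (11,5) (17,5) (17,37/4) (206/13,13)]
5. Canonical ring: [(11,5) (17,5) (17,37/4) (206/13,13) (11,13)]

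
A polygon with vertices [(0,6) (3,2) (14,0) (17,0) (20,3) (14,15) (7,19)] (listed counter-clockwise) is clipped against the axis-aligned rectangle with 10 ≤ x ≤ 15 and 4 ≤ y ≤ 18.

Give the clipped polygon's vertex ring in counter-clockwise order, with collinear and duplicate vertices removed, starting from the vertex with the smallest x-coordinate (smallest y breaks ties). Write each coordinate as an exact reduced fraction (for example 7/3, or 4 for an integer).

Clipped polygon: [(10,4) (15,4) (15,13) (14,15) (10,121/7)]

1. After x ≥ 10: [(10,8/11) (14,0) (17,0) (20,3) (14,15) (10,121/7)]
2. After x ≤ 15: [(10,8/11) (14,0) (15,0) (15,13) (14,15) (10,121/7)]
3. After y ≥ 4: [(10,4) (15,4) (15,13) (14,15) (10,121/7)]
4. After y ≤ 18: [(10,4) (15,4) (15,13) (14,15) (10,121/7)]
5. Canonical ring: [(10,4) (15,4) (15,13) (14,15) (10,121/7)]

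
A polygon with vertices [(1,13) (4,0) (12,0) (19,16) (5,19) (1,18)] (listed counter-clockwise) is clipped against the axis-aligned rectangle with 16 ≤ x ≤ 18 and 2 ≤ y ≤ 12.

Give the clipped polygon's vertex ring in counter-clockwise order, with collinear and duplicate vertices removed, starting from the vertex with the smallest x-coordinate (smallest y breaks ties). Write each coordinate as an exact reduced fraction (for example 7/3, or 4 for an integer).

1. After x ≥ 16: [(16,64/7) (19,16) (16,233/14)]
2. After x ≤ 18: [(16,64/7) (18,96/7) (18,227/14) (16,233/14)]
3. After y ≥ 2: [(16,64/7) (18,96/7) (18,227/14) (16,233/14)]
4. After y ≤ 12: [(16,12) (16,64/7) (69/4,12)]
5. Canonical ring: [(16,64/7) (69/4,12) (16,12)]

Clipped polygon: [(16,64/7) (69/4,12) (16,12)]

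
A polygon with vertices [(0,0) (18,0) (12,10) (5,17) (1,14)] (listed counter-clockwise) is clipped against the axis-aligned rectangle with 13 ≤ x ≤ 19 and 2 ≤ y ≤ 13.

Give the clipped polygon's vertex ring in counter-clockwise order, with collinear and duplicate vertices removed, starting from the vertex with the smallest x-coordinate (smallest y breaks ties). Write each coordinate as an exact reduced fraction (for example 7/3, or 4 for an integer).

1. After x ≥ 13: [(13,0) (18,0) (13,25/3)]
2. After x ≤ 19: [(13,0) (18,0) (13,25/3)]
3. After y ≥ 2: [(13,2) (84/5,2) (13,25/3)]
4. After y ≤ 13: [(13,2) (84/5,2) (13,25/3)]
5. Canonical ring: [(13,2) (84/5,2) (13,25/3)]

Clipped polygon: [(13,2) (84/5,2) (13,25/3)]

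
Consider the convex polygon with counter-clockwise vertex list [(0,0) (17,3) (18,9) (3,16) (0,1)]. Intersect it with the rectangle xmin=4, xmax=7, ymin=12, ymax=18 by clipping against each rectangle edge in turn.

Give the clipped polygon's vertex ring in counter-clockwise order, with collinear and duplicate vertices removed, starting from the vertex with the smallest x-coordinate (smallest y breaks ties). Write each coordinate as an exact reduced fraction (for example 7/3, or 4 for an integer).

1. After x ≥ 4: [(4,12/17) (17,3) (18,9) (4,233/15)]
2. After x ≤ 7: [(4,12/17) (7,21/17) (7,212/15) (4,233/15)]
3. After y ≥ 12: [(4,12) (7,12) (7,212/15) (4,233/15)]
4. After y ≤ 18: [(4,12) (7,12) (7,212/15) (4,233/15)]
5. Canonical ring: [(4,12) (7,12) (7,212/15) (4,233/15)]

Clipped polygon: [(4,12) (7,12) (7,212/15) (4,233/15)]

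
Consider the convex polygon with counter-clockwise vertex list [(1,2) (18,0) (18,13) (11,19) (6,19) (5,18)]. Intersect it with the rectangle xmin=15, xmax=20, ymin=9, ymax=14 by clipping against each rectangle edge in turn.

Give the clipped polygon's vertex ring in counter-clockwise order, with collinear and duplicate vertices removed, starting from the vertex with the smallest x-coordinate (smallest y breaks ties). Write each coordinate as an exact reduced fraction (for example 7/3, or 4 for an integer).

1. After x ≥ 15: [(15,6/17) (18,0) (18,13) (15,109/7)]
2. After x ≤ 20: [(15,6/17) (18,0) (18,13) (15,109/7)]
3. After y ≥ 9: [(15,9) (18,9) (18,13) (15,109/7)]
4. After y ≤ 14: [(15,14) (15,9) (18,9) (18,13) (101/6,14)]
5. Canonical ring: [(15,9) (18,9) (18,13) (101/6,14) (15,14)]

Clipped polygon: [(15,9) (18,9) (18,13) (101/6,14) (15,14)]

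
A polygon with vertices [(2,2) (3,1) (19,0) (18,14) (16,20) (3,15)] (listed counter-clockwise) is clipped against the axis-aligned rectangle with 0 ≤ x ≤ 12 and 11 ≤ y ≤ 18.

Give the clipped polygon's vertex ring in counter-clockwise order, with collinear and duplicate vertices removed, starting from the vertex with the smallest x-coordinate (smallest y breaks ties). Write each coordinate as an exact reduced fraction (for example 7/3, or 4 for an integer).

Clipped polygon: [(35/13,11) (12,11) (12,18) (54/5,18) (3,15)]

1. After x ≥ 0: [(2,2) (3,1) (19,0) (18,14) (16,20) (3,15)]
2. After x ≤ 12: [(2,2) (3,1) (12,7/16) (12,240/13) (3,15)]
3. After y ≥ 11: [(35/13,11) (12,11) (12,240/13) (3,15)]
4. After y ≤ 18: [(35/13,11) (12,11) (12,18) (54/5,18) (3,15)]
5. Canonical ring: [(35/13,11) (12,11) (12,18) (54/5,18) (3,15)]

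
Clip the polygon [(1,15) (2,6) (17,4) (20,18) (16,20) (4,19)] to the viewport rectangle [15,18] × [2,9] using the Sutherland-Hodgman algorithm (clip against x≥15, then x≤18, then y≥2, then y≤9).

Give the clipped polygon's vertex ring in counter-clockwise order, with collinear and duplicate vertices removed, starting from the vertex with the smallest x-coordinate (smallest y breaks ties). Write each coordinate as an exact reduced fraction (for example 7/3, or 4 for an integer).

1. After x ≥ 15: [(15,64/15) (17,4) (20,18) (16,20) (15,239/12)]
2. After x ≤ 18: [(15,64/15) (17,4) (18,26/3) (18,19) (16,20) (15,239/12)]
3. After y ≥ 2: [(15,64/15) (17,4) (18,26/3) (18,19) (16,20) (15,239/12)]
4. After y ≤ 9: [(15,9) (15,64/15) (17,4) (18,26/3) (18,9)]
5. Canonical ring: [(15,64/15) (17,4) (18,26/3) (18,9) (15,9)]

Clipped polygon: [(15,64/15) (17,4) (18,26/3) (18,9) (15,9)]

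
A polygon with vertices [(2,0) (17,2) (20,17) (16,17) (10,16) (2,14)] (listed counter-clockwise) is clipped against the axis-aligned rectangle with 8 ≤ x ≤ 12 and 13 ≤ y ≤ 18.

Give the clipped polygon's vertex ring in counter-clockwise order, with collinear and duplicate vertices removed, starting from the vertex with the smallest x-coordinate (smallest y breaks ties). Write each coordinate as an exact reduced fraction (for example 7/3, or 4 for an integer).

Clipped polygon: [(8,13) (12,13) (12,49/3) (10,16) (8,31/2)]

1. After x ≥ 8: [(8,4/5) (17,2) (20,17) (16,17) (10,16) (8,31/2)]
2. After x ≤ 12: [(8,4/5) (12,4/3) (12,49/3) (10,16) (8,31/2)]
3. After y ≥ 13: [(8,13) (12,13) (12,49/3) (10,16) (8,31/2)]
4. After y ≤ 18: [(8,13) (12,13) (12,49/3) (10,16) (8,31/2)]
5. Canonical ring: [(8,13) (12,13) (12,49/3) (10,16) (8,31/2)]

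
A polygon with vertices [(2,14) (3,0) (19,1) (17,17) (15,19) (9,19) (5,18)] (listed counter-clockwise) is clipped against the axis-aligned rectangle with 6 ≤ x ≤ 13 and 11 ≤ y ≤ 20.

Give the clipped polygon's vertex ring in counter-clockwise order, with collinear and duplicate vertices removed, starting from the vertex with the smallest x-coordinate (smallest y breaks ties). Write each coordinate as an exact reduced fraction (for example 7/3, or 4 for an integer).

Clipped polygon: [(6,11) (13,11) (13,19) (9,19) (6,73/4)]

1. After x ≥ 6: [(6,3/16) (19,1) (17,17) (15,19) (9,19) (6,73/4)]
2. After x ≤ 13: [(6,3/16) (13,5/8) (13,19) (9,19) (6,73/4)]
3. After y ≥ 11: [(6,11) (13,11) (13,19) (9,19) (6,73/4)]
4. After y ≤ 20: [(6,11) (13,11) (13,19) (9,19) (6,73/4)]
5. Canonical ring: [(6,11) (13,11) (13,19) (9,19) (6,73/4)]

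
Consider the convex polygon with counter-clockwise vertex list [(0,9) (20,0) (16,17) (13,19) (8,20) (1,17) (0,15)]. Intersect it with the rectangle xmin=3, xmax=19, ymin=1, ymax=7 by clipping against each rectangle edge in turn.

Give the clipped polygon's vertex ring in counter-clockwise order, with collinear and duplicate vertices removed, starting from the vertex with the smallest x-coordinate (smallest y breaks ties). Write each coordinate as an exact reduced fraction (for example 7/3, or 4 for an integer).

Clipped polygon: [(40/9,7) (160/9,1) (19,1) (19,17/4) (312/17,7)]

1. After x ≥ 3: [(3,153/20) (20,0) (16,17) (13,19) (8,20) (3,125/7)]
2. After x ≤ 19: [(3,153/20) (19,9/20) (19,17/4) (16,17) (13,19) (8,20) (3,125/7)]
3. After y ≥ 1: [(3,153/20) (160/9,1) (19,1) (19,17/4) (16,17) (13,19) (8,20) (3,125/7)]
4. After y ≤ 7: [(40/9,7) (160/9,1) (19,1) (19,17/4) (312/17,7)]
5. Canonical ring: [(40/9,7) (160/9,1) (19,1) (19,17/4) (312/17,7)]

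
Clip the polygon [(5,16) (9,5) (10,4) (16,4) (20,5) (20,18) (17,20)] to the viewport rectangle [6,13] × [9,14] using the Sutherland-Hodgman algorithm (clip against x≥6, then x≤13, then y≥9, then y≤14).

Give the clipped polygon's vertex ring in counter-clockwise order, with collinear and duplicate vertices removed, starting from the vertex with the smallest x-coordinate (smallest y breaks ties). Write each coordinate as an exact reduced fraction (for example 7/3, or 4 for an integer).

1. After x ≥ 6: [(6,49/3) (6,53/4) (9,5) (10,4) (16,4) (20,5) (20,18) (17,20)]
2. After x ≤ 13: [(13,56/3) (6,49/3) (6,53/4) (9,5) (10,4) (13,4)]
3. After y ≥ 9: [(13,9) (13,56/3) (6,49/3) (6,53/4) (83/11,9)]
4. After y ≤ 14: [(13,9) (13,14) (6,14) (6,53/4) (83/11,9)]
5. Canonical ring: [(6,53/4) (83/11,9) (13,9) (13,14) (6,14)]

Clipped polygon: [(6,53/4) (83/11,9) (13,9) (13,14) (6,14)]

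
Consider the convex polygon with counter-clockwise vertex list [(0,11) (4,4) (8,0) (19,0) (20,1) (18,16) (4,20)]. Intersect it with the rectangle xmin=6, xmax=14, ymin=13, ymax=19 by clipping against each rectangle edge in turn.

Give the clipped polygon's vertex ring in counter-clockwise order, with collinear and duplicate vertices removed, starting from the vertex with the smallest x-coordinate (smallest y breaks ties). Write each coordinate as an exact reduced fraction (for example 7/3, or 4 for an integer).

Clipped polygon: [(6,13) (14,13) (14,120/7) (15/2,19) (6,19)]

1. After x ≥ 6: [(6,2) (8,0) (19,0) (20,1) (18,16) (6,136/7)]
2. After x ≤ 14: [(6,2) (8,0) (14,0) (14,120/7) (6,136/7)]
3. After y ≥ 13: [(6,13) (14,13) (14,120/7) (6,136/7)]
4. After y ≤ 19: [(6,19) (6,13) (14,13) (14,120/7) (15/2,19)]
5. Canonical ring: [(6,13) (14,13) (14,120/7) (15/2,19) (6,19)]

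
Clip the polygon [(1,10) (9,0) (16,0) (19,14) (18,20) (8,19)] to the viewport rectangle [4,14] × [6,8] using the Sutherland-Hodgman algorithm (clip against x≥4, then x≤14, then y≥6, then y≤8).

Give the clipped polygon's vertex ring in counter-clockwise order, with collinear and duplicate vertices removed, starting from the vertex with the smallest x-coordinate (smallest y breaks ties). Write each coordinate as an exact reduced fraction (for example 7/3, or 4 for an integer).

1. After x ≥ 4: [(4,97/7) (4,25/4) (9,0) (16,0) (19,14) (18,20) (8,19)]
2. After x ≤ 14: [(4,97/7) (4,25/4) (9,0) (14,0) (14,98/5) (8,19)]
3. After y ≥ 6: [(4,97/7) (4,25/4) (21/5,6) (14,6) (14,98/5) (8,19)]
4. After y ≤ 8: [(4,8) (4,25/4) (21/5,6) (14,6) (14,8)]
5. Canonical ring: [(4,25/4) (21/5,6) (14,6) (14,8) (4,8)]

Clipped polygon: [(4,25/4) (21/5,6) (14,6) (14,8) (4,8)]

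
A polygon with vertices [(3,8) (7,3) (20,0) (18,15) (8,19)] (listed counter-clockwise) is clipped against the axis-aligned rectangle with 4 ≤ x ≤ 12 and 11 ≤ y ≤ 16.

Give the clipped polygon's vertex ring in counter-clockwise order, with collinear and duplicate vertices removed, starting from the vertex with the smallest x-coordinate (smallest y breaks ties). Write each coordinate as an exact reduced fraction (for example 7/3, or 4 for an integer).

Clipped polygon: [(48/11,11) (12,11) (12,16) (73/11,16)]

1. After x ≥ 4: [(4,51/5) (4,27/4) (7,3) (20,0) (18,15) (8,19)]
2. After x ≤ 12: [(4,51/5) (4,27/4) (7,3) (12,24/13) (12,87/5) (8,19)]
3. After y ≥ 11: [(48/11,11) (12,11) (12,87/5) (8,19)]
4. After y ≤ 16: [(73/11,16) (48/11,11) (12,11) (12,16)]
5. Canonical ring: [(48/11,11) (12,11) (12,16) (73/11,16)]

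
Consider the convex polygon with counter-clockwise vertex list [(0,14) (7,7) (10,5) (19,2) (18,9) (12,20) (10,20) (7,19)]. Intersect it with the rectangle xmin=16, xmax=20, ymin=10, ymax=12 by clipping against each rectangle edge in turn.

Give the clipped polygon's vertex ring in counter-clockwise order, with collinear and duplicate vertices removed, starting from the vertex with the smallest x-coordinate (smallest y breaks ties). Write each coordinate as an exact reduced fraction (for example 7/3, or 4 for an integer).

1. After x ≥ 16: [(16,3) (19,2) (18,9) (16,38/3)]
2. After x ≤ 20: [(16,3) (19,2) (18,9) (16,38/3)]
3. After y ≥ 10: [(16,10) (192/11,10) (16,38/3)]
4. After y ≤ 12: [(16,12) (16,10) (192/11,10) (180/11,12)]
5. Canonical ring: [(16,10) (192/11,10) (180/11,12) (16,12)]

Clipped polygon: [(16,10) (192/11,10) (180/11,12) (16,12)]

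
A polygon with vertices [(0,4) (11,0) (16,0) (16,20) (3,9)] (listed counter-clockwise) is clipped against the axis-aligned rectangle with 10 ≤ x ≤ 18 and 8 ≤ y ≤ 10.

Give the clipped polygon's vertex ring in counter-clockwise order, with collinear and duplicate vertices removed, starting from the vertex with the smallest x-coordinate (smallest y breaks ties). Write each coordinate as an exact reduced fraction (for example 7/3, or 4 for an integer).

1. After x ≥ 10: [(10,4/11) (11,0) (16,0) (16,20) (10,194/13)]
2. After x ≤ 18: [(10,4/11) (11,0) (16,0) (16,20) (10,194/13)]
3. After y ≥ 8: [(10,8) (16,8) (16,20) (10,194/13)]
4. After y ≤ 10: [(10,10) (10,8) (16,8) (16,10)]
5. Canonical ring: [(10,8) (16,8) (16,10) (10,10)]

Clipped polygon: [(10,8) (16,8) (16,10) (10,10)]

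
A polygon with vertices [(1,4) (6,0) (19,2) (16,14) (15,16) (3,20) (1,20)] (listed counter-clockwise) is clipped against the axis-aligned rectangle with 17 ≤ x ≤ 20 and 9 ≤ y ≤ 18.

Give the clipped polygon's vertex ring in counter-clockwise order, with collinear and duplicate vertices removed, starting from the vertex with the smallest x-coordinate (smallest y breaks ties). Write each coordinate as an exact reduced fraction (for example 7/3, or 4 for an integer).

Clipped polygon: [(17,9) (69/4,9) (17,10)]

1. After x ≥ 17: [(17,22/13) (19,2) (17,10)]
2. After x ≤ 20: [(17,22/13) (19,2) (17,10)]
3. After y ≥ 9: [(17,9) (69/4,9) (17,10)]
4. After y ≤ 18: [(17,9) (69/4,9) (17,10)]
5. Canonical ring: [(17,9) (69/4,9) (17,10)]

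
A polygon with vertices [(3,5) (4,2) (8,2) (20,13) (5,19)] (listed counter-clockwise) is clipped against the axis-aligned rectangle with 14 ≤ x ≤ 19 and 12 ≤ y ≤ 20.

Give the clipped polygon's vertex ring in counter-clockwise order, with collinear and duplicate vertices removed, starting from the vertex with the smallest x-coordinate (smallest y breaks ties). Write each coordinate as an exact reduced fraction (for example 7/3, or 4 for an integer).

1. After x ≥ 14: [(14,15/2) (20,13) (14,77/5)]
2. After x ≤ 19: [(14,15/2) (19,145/12) (19,67/5) (14,77/5)]
3. After y ≥ 12: [(14,12) (208/11,12) (19,145/12) (19,67/5) (14,77/5)]
4. After y ≤ 20: [(14,12) (208/11,12) (19,145/12) (19,67/5) (14,77/5)]
5. Canonical ring: [(14,12) (208/11,12) (19,145/12) (19,67/5) (14,77/5)]

Clipped polygon: [(14,12) (208/11,12) (19,145/12) (19,67/5) (14,77/5)]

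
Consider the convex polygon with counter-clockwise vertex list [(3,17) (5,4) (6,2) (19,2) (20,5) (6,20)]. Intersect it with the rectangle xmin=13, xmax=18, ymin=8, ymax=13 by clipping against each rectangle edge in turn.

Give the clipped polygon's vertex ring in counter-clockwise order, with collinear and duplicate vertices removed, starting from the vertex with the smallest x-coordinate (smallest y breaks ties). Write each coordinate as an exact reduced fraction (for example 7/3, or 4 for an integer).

Clipped polygon: [(13,8) (86/5,8) (13,25/2)]

1. After x ≥ 13: [(13,2) (19,2) (20,5) (13,25/2)]
2. After x ≤ 18: [(13,2) (18,2) (18,50/7) (13,25/2)]
3. After y ≥ 8: [(13,8) (86/5,8) (13,25/2)]
4. After y ≤ 13: [(13,8) (86/5,8) (13,25/2)]
5. Canonical ring: [(13,8) (86/5,8) (13,25/2)]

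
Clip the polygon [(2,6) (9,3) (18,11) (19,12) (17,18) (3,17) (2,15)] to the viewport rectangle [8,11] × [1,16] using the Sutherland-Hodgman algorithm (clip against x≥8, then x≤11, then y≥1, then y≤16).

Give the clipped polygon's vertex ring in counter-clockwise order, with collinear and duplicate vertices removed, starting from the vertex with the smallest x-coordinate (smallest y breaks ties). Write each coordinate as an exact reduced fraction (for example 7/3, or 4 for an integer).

1. After x ≥ 8: [(8,24/7) (9,3) (18,11) (19,12) (17,18) (8,243/14)]
2. After x ≤ 11: [(8,24/7) (9,3) (11,43/9) (11,123/7) (8,243/14)]
3. After y ≥ 1: [(8,24/7) (9,3) (11,43/9) (11,123/7) (8,243/14)]
4. After y ≤ 16: [(8,16) (8,24/7) (9,3) (11,43/9) (11,16)]
5. Canonical ring: [(8,24/7) (9,3) (11,43/9) (11,16) (8,16)]

Clipped polygon: [(8,24/7) (9,3) (11,43/9) (11,16) (8,16)]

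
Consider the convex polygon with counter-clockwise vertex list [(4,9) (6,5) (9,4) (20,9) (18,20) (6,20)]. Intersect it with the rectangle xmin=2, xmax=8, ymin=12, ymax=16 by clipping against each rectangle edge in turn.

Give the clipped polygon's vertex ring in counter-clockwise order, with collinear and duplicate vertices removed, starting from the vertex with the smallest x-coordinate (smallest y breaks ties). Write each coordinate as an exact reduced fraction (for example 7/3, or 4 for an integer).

Clipped polygon: [(50/11,12) (8,12) (8,16) (58/11,16)]

1. After x ≥ 2: [(4,9) (6,5) (9,4) (20,9) (18,20) (6,20)]
2. After x ≤ 8: [(4,9) (6,5) (8,13/3) (8,20) (6,20)]
3. After y ≥ 12: [(50/11,12) (8,12) (8,20) (6,20)]
4. After y ≤ 16: [(58/11,16) (50/11,12) (8,12) (8,16)]
5. Canonical ring: [(50/11,12) (8,12) (8,16) (58/11,16)]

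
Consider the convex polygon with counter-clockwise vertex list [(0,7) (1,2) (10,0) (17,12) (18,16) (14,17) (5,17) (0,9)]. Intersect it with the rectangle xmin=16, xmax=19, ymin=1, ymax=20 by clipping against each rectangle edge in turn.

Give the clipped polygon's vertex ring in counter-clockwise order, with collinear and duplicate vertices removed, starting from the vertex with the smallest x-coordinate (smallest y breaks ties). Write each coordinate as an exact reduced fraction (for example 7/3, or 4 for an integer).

1. After x ≥ 16: [(16,72/7) (17,12) (18,16) (16,33/2)]
2. After x ≤ 19: [(16,72/7) (17,12) (18,16) (16,33/2)]
3. After y ≥ 1: [(16,72/7) (17,12) (18,16) (16,33/2)]
4. After y ≤ 20: [(16,72/7) (17,12) (18,16) (16,33/2)]
5. Canonical ring: [(16,72/7) (17,12) (18,16) (16,33/2)]

Clipped polygon: [(16,72/7) (17,12) (18,16) (16,33/2)]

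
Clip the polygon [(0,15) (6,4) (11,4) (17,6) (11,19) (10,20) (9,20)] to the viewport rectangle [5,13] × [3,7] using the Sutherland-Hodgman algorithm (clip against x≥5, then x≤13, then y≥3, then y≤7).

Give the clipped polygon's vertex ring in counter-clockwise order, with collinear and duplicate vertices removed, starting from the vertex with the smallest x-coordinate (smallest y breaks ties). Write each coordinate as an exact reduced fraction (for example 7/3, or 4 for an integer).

Clipped polygon: [(5,35/6) (6,4) (11,4) (13,14/3) (13,7) (5,7)]

1. After x ≥ 5: [(5,160/9) (5,35/6) (6,4) (11,4) (17,6) (11,19) (10,20) (9,20)]
2. After x ≤ 13: [(5,160/9) (5,35/6) (6,4) (11,4) (13,14/3) (13,44/3) (11,19) (10,20) (9,20)]
3. After y ≥ 3: [(5,160/9) (5,35/6) (6,4) (11,4) (13,14/3) (13,44/3) (11,19) (10,20) (9,20)]
4. After y ≤ 7: [(5,7) (5,35/6) (6,4) (11,4) (13,14/3) (13,7)]
5. Canonical ring: [(5,35/6) (6,4) (11,4) (13,14/3) (13,7) (5,7)]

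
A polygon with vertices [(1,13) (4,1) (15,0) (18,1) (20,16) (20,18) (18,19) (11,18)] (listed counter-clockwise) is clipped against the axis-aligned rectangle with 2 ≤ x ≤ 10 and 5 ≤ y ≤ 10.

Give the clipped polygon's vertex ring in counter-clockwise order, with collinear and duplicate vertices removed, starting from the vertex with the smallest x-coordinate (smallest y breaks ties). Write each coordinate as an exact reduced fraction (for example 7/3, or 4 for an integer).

Clipped polygon: [(2,9) (3,5) (10,5) (10,10) (2,10)]

1. After x ≥ 2: [(2,27/2) (2,9) (4,1) (15,0) (18,1) (20,16) (20,18) (18,19) (11,18)]
2. After x ≤ 10: [(10,35/2) (2,27/2) (2,9) (4,1) (10,5/11)]
3. After y ≥ 5: [(10,5) (10,35/2) (2,27/2) (2,9) (3,5)]
4. After y ≤ 10: [(10,5) (10,10) (2,10) (2,9) (3,5)]
5. Canonical ring: [(2,9) (3,5) (10,5) (10,10) (2,10)]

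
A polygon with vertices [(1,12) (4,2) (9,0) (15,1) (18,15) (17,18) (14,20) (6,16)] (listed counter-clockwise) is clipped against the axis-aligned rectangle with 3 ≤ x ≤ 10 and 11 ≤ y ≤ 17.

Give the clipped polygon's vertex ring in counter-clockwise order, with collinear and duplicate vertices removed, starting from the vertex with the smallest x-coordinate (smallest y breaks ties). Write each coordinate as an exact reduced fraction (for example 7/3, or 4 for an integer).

Clipped polygon: [(3,11) (10,11) (10,17) (8,17) (6,16) (3,68/5)]

1. After x ≥ 3: [(3,68/5) (3,16/3) (4,2) (9,0) (15,1) (18,15) (17,18) (14,20) (6,16)]
2. After x ≤ 10: [(3,68/5) (3,16/3) (4,2) (9,0) (10,1/6) (10,18) (6,16)]
3. After y ≥ 11: [(3,68/5) (3,11) (10,11) (10,18) (6,16)]
4. After y ≤ 17: [(3,68/5) (3,11) (10,11) (10,17) (8,17) (6,16)]
5. Canonical ring: [(3,11) (10,11) (10,17) (8,17) (6,16) (3,68/5)]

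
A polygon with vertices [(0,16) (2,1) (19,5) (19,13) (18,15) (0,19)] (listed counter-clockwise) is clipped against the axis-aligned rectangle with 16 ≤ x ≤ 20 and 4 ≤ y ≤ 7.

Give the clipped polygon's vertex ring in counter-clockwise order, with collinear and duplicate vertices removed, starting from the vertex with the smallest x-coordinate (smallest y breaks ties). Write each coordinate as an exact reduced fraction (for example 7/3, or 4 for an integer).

Clipped polygon: [(16,73/17) (19,5) (19,7) (16,7)]

1. After x ≥ 16: [(16,73/17) (19,5) (19,13) (18,15) (16,139/9)]
2. After x ≤ 20: [(16,73/17) (19,5) (19,13) (18,15) (16,139/9)]
3. After y ≥ 4: [(16,73/17) (19,5) (19,13) (18,15) (16,139/9)]
4. After y ≤ 7: [(16,7) (16,73/17) (19,5) (19,7)]
5. Canonical ring: [(16,73/17) (19,5) (19,7) (16,7)]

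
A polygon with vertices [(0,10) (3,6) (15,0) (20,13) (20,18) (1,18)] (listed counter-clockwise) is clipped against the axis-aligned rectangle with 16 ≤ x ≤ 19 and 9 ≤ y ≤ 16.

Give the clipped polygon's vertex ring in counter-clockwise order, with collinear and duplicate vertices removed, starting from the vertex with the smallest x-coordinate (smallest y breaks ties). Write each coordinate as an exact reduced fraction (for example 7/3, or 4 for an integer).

Clipped polygon: [(16,9) (240/13,9) (19,52/5) (19,16) (16,16)]

1. After x ≥ 16: [(16,13/5) (20,13) (20,18) (16,18)]
2. After x ≤ 19: [(16,13/5) (19,52/5) (19,18) (16,18)]
3. After y ≥ 9: [(16,9) (240/13,9) (19,52/5) (19,18) (16,18)]
4. After y ≤ 16: [(16,16) (16,9) (240/13,9) (19,52/5) (19,16)]
5. Canonical ring: [(16,9) (240/13,9) (19,52/5) (19,16) (16,16)]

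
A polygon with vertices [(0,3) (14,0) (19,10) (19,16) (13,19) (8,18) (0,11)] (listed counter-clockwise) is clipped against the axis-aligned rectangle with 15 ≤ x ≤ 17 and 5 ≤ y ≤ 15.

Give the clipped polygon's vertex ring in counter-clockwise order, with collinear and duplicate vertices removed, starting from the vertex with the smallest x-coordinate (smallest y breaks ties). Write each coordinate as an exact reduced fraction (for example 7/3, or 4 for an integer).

1. After x ≥ 15: [(15,2) (19,10) (19,16) (15,18)]
2. After x ≤ 17: [(15,2) (17,6) (17,17) (15,18)]
3. After y ≥ 5: [(15,5) (33/2,5) (17,6) (17,17) (15,18)]
4. After y ≤ 15: [(15,15) (15,5) (33/2,5) (17,6) (17,15)]
5. Canonical ring: [(15,5) (33/2,5) (17,6) (17,15) (15,15)]

Clipped polygon: [(15,5) (33/2,5) (17,6) (17,15) (15,15)]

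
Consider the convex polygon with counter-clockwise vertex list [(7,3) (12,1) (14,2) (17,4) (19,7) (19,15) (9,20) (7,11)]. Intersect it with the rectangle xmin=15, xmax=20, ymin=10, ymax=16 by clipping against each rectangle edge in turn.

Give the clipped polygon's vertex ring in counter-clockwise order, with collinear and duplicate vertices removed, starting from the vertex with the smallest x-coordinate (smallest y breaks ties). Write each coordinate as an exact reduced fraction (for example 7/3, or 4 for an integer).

1. After x ≥ 15: [(15,8/3) (17,4) (19,7) (19,15) (15,17)]
2. After x ≤ 20: [(15,8/3) (17,4) (19,7) (19,15) (15,17)]
3. After y ≥ 10: [(15,10) (19,10) (19,15) (15,17)]
4. After y ≤ 16: [(15,16) (15,10) (19,10) (19,15) (17,16)]
5. Canonical ring: [(15,10) (19,10) (19,15) (17,16) (15,16)]

Clipped polygon: [(15,10) (19,10) (19,15) (17,16) (15,16)]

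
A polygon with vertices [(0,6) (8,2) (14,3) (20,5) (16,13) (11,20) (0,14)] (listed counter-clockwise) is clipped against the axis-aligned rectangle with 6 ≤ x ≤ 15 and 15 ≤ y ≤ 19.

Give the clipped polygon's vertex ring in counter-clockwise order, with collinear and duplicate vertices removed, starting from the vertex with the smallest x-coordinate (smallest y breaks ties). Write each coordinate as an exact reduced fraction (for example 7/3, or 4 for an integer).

1. After x ≥ 6: [(6,3) (8,2) (14,3) (20,5) (16,13) (11,20) (6,190/11)]
2. After x ≤ 15: [(6,3) (8,2) (14,3) (15,10/3) (15,72/5) (11,20) (6,190/11)]
3. After y ≥ 15: [(6,15) (102/7,15) (11,20) (6,190/11)]
4. After y ≤ 19: [(6,15) (102/7,15) (82/7,19) (55/6,19) (6,190/11)]
5. Canonical ring: [(6,15) (102/7,15) (82/7,19) (55/6,19) (6,190/11)]

Clipped polygon: [(6,15) (102/7,15) (82/7,19) (55/6,19) (6,190/11)]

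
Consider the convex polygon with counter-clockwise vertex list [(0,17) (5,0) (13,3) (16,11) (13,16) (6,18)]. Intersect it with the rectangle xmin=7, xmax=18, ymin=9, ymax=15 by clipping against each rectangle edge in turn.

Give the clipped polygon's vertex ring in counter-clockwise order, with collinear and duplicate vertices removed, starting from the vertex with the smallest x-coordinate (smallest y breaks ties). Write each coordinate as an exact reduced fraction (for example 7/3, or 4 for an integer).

Clipped polygon: [(7,9) (61/4,9) (16,11) (68/5,15) (7,15)]

1. After x ≥ 7: [(7,3/4) (13,3) (16,11) (13,16) (7,124/7)]
2. After x ≤ 18: [(7,3/4) (13,3) (16,11) (13,16) (7,124/7)]
3. After y ≥ 9: [(7,9) (61/4,9) (16,11) (13,16) (7,124/7)]
4. After y ≤ 15: [(7,15) (7,9) (61/4,9) (16,11) (68/5,15)]
5. Canonical ring: [(7,9) (61/4,9) (16,11) (68/5,15) (7,15)]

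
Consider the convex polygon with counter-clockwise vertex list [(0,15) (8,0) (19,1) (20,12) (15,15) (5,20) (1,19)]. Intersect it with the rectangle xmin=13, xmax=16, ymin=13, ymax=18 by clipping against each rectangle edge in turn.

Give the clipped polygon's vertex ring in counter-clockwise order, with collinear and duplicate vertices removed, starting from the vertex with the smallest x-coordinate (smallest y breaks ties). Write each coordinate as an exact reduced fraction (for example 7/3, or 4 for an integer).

Clipped polygon: [(13,13) (16,13) (16,72/5) (15,15) (13,16)]

1. After x ≥ 13: [(13,5/11) (19,1) (20,12) (15,15) (13,16)]
2. After x ≤ 16: [(13,5/11) (16,8/11) (16,72/5) (15,15) (13,16)]
3. After y ≥ 13: [(13,13) (16,13) (16,72/5) (15,15) (13,16)]
4. After y ≤ 18: [(13,13) (16,13) (16,72/5) (15,15) (13,16)]
5. Canonical ring: [(13,13) (16,13) (16,72/5) (15,15) (13,16)]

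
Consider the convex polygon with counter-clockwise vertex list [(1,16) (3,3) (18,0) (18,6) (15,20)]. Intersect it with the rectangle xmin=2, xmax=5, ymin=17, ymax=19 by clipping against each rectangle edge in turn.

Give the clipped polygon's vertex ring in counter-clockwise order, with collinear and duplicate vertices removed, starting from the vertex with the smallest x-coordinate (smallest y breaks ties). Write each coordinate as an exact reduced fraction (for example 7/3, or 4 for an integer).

Clipped polygon: [(9/2,17) (5,17) (5,120/7)]

1. After x ≥ 2: [(2,114/7) (2,19/2) (3,3) (18,0) (18,6) (15,20)]
2. After x ≤ 5: [(5,120/7) (2,114/7) (2,19/2) (3,3) (5,13/5)]
3. After y ≥ 17: [(5,17) (5,120/7) (9/2,17)]
4. After y ≤ 19: [(5,17) (5,120/7) (9/2,17)]
5. Canonical ring: [(9/2,17) (5,17) (5,120/7)]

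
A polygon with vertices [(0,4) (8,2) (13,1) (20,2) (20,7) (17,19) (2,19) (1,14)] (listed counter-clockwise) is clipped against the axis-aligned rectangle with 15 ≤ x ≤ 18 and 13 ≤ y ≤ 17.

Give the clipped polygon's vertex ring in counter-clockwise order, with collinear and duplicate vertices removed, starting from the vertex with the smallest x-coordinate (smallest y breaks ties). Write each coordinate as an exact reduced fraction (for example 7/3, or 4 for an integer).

1. After x ≥ 15: [(15,9/7) (20,2) (20,7) (17,19) (15,19)]
2. After x ≤ 18: [(15,9/7) (18,12/7) (18,15) (17,19) (15,19)]
3. After y ≥ 13: [(15,13) (18,13) (18,15) (17,19) (15,19)]
4. After y ≤ 17: [(15,17) (15,13) (18,13) (18,15) (35/2,17)]
5. Canonical ring: [(15,13) (18,13) (18,15) (35/2,17) (15,17)]

Clipped polygon: [(15,13) (18,13) (18,15) (35/2,17) (15,17)]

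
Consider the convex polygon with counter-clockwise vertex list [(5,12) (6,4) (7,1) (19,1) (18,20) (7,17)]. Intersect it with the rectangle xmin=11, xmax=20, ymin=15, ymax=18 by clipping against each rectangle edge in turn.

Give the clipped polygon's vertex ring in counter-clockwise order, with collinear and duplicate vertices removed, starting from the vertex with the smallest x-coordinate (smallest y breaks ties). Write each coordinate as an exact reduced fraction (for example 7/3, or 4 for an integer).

1. After x ≥ 11: [(11,1) (19,1) (18,20) (11,199/11)]
2. After x ≤ 20: [(11,1) (19,1) (18,20) (11,199/11)]
3. After y ≥ 15: [(11,15) (347/19,15) (18,20) (11,199/11)]
4. After y ≤ 18: [(11,18) (11,15) (347/19,15) (344/19,18)]
5. Canonical ring: [(11,15) (347/19,15) (344/19,18) (11,18)]

Clipped polygon: [(11,15) (347/19,15) (344/19,18) (11,18)]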